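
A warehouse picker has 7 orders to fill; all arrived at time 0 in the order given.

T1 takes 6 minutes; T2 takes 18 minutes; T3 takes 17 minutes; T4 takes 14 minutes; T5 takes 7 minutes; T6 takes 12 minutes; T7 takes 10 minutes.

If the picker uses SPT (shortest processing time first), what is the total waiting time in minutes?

192

SPT (increasing processing time): T1 T5 T7 T6 T4 T3 T2.
T1: waits 0, runs 0→6
T5: waits 6, runs 6→13
T7: waits 13, runs 13→23
T6: waits 23, runs 23→35
T4: waits 35, runs 35→49
T3: waits 49, runs 49→66
T2: waits 66, runs 66→84
Sum = 0+6+13+23+35+49+66 = 192.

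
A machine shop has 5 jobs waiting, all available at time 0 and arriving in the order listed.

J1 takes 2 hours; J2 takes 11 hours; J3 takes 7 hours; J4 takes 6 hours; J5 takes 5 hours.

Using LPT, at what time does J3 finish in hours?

LPT (decreasing processing time): J2 J3 J4 J5 J1.
J2: 0→11
J3: 11→18

18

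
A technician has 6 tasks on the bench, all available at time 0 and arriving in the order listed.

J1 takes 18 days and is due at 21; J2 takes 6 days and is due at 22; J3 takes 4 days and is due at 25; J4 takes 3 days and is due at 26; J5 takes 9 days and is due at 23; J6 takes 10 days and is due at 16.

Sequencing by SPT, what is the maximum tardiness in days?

29

SPT (increasing processing time): J4 J3 J2 J5 J6 J1.
J4: 0→3, due 26, tardiness 0
J3: 3→7, due 25, tardiness 0
J2: 7→13, due 22, tardiness 0
J5: 13→22, due 23, tardiness 0
J6: 22→32, due 16, tardiness 16
J1: 32→50, due 21, tardiness 29
Maximum = 29.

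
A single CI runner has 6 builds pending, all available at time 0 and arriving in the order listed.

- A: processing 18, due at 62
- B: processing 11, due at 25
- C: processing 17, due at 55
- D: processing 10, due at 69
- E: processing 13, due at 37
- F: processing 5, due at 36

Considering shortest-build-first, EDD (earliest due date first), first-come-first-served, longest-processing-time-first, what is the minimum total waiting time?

141

SPT (increasing processing time): F D B E C A.
F: waits 0, runs 0→5
D: waits 5, runs 5→15
B: waits 15, runs 15→26
E: waits 26, runs 26→39
C: waits 39, runs 39→56
A: waits 56, runs 56→74
Sum = 0+5+15+26+39+56 = 141.
EDD (increasing due date): B F E C A D.
B: waits 0, runs 0→11
F: waits 11, runs 11→16
E: waits 16, runs 16→29
C: waits 29, runs 29→46
A: waits 46, runs 46→64
D: waits 64, runs 64→74
Sum = 0+11+16+29+46+64 = 166.
FIFO (arrival order): A B C D E F.
A: waits 0, runs 0→18
B: waits 18, runs 18→29
C: waits 29, runs 29→46
D: waits 46, runs 46→56
E: waits 56, runs 56→69
F: waits 69, runs 69→74
Sum = 0+18+29+46+56+69 = 218.
LPT (decreasing processing time): A C E B D F.
A: waits 0, runs 0→18
C: waits 18, runs 18→35
E: waits 35, runs 35→48
B: waits 48, runs 48→59
D: waits 59, runs 59→69
F: waits 69, runs 69→74
Sum = 0+18+35+48+59+69 = 229.
SPT 141, EDD 166, FIFO 218, LPT 229 → minimum 141.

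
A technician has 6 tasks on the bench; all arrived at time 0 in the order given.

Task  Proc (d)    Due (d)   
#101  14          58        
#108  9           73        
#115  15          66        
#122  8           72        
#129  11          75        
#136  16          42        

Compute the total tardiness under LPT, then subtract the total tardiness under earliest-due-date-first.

LPT (decreasing processing time): #136 #115 #101 #129 #108 #122.
#136: 0→16, due 42, tardiness 0
#115: 16→31, due 66, tardiness 0
#101: 31→45, due 58, tardiness 0
#129: 45→56, due 75, tardiness 0
#108: 56→65, due 73, tardiness 0
#122: 65→73, due 72, tardiness 1
Sum = 0+0+0+0+0+1 = 1.
EDD (increasing due date): #136 #101 #115 #122 #108 #129.
#136: 0→16, due 42, tardiness 0
#101: 16→30, due 58, tardiness 0
#115: 30→45, due 66, tardiness 0
#122: 45→53, due 72, tardiness 0
#108: 53→62, due 73, tardiness 0
#129: 62→73, due 75, tardiness 0
Sum = 0+0+0+0+0+0 = 0.
Difference = 1 − 0 = 1.

1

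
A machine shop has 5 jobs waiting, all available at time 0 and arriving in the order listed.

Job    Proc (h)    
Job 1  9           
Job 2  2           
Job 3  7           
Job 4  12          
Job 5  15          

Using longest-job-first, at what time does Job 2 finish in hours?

45

LPT (decreasing processing time): Job 5 Job 4 Job 1 Job 3 Job 2.
Job 5: 0→15
Job 4: 15→27
Job 1: 27→36
Job 3: 36→43
Job 2: 43→45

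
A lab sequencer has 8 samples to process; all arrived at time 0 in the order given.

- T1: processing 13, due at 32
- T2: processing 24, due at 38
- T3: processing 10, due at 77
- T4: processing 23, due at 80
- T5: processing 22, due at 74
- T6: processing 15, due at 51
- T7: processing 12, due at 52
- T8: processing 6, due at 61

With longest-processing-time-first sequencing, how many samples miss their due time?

5

LPT (decreasing processing time): T2 T4 T5 T6 T1 T7 T3 T8.
T2: 0→24, due 38, tardiness 0
T4: 24→47, due 80, tardiness 0
T5: 47→69, due 74, tardiness 0
T6: 69→84, due 51, tardiness 33
T1: 84→97, due 32, tardiness 65
T7: 97→109, due 52, tardiness 57
T3: 109→119, due 77, tardiness 42
T8: 119→125, due 61, tardiness 64
Late samples: 5.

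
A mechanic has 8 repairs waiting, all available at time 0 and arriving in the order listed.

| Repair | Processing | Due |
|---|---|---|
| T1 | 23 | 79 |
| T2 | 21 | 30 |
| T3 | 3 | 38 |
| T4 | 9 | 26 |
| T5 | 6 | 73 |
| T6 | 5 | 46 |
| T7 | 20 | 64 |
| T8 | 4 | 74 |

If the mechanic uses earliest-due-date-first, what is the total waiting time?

EDD (increasing due date): T4 T2 T3 T6 T7 T5 T8 T1.
T4: waits 0, runs 0→9
T2: waits 9, runs 9→30
T3: waits 30, runs 30→33
T6: waits 33, runs 33→38
T7: waits 38, runs 38→58
T5: waits 58, runs 58→64
T8: waits 64, runs 64→68
T1: waits 68, runs 68→91
Sum = 0+9+30+33+38+58+64+68 = 300.

300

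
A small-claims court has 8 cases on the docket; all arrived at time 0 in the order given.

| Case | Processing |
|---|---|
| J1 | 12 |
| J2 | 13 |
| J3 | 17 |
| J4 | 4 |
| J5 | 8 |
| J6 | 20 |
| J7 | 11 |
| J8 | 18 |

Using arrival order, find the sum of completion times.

441

FIFO (arrival order): J1 J2 J3 J4 J5 J6 J7 J8.
J1: 0→12
J2: 12→25
J3: 25→42
J4: 42→46
J5: 46→54
J6: 54→74
J7: 74→85
J8: 85→103
Sum = 12+25+42+46+54+74+85+103 = 441.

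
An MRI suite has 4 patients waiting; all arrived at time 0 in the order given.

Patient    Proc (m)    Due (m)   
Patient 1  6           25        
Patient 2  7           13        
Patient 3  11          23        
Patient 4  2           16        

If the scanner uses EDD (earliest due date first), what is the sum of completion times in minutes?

62

EDD (increasing due date): Patient 2 Patient 4 Patient 3 Patient 1.
Patient 2: 0→7
Patient 4: 7→9
Patient 3: 9→20
Patient 1: 20→26
Sum = 7+9+20+26 = 62.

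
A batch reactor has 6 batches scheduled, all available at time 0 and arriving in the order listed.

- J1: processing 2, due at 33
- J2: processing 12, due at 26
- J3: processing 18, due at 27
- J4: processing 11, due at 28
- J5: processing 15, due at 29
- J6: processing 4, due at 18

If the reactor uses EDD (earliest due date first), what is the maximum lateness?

EDD (increasing due date): J6 J2 J3 J4 J5 J1.
J6: 0→4, due 18, lateness -14
J2: 4→16, due 26, lateness -10
J3: 16→34, due 27, lateness 7
J4: 34→45, due 28, lateness 17
J5: 45→60, due 29, lateness 31
J1: 60→62, due 33, lateness 29
Maximum = 31.

31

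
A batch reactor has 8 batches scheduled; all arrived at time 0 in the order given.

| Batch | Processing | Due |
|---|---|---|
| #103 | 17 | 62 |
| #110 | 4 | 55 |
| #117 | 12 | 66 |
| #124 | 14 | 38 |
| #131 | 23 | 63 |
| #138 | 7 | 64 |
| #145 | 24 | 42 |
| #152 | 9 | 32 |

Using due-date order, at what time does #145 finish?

47

EDD (increasing due date): #152 #124 #145 #110 #103 #131 #138 #117.
#152: 0→9
#124: 9→23
#145: 23→47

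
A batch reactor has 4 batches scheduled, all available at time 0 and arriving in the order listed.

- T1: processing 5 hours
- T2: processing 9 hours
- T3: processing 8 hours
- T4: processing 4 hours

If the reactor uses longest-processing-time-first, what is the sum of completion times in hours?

74

LPT (decreasing processing time): T2 T3 T1 T4.
T2: 0→9
T3: 9→17
T1: 17→22
T4: 22→26
Sum = 9+17+22+26 = 74.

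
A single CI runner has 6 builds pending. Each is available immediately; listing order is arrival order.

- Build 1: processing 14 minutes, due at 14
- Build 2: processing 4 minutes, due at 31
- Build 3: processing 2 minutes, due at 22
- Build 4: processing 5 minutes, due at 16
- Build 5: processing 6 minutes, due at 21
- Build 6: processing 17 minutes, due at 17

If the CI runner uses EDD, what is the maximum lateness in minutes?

22

EDD (increasing due date): Build 1 Build 4 Build 6 Build 5 Build 3 Build 2.
Build 1: 0→14, due 14, lateness 0
Build 4: 14→19, due 16, lateness 3
Build 6: 19→36, due 17, lateness 19
Build 5: 36→42, due 21, lateness 21
Build 3: 42→44, due 22, lateness 22
Build 2: 44→48, due 31, lateness 17
Maximum = 22.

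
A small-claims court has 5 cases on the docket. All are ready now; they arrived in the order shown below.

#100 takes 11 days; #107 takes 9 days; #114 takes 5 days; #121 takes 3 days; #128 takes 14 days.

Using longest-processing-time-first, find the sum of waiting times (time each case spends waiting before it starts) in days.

LPT (decreasing processing time): #128 #100 #107 #114 #121.
#128: waits 0, runs 0→14
#100: waits 14, runs 14→25
#107: waits 25, runs 25→34
#114: waits 34, runs 34→39
#121: waits 39, runs 39→42
Sum = 0+14+25+34+39 = 112.

112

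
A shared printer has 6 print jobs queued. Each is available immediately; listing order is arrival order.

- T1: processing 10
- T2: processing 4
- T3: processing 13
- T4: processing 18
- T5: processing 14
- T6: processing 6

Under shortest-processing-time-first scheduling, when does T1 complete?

SPT (increasing processing time): T2 T6 T1 T3 T5 T4.
T2: 0→4
T6: 4→10
T1: 10→20

20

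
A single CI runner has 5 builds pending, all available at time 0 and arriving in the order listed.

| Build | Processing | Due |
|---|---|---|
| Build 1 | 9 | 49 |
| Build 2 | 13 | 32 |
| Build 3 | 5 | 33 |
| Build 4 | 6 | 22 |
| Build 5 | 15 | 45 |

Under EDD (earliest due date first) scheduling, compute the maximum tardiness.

EDD (increasing due date): Build 4 Build 2 Build 3 Build 5 Build 1.
Build 4: 0→6, due 22, tardiness 0
Build 2: 6→19, due 32, tardiness 0
Build 3: 19→24, due 33, tardiness 0
Build 5: 24→39, due 45, tardiness 0
Build 1: 39→48, due 49, tardiness 0
Maximum = 0.

0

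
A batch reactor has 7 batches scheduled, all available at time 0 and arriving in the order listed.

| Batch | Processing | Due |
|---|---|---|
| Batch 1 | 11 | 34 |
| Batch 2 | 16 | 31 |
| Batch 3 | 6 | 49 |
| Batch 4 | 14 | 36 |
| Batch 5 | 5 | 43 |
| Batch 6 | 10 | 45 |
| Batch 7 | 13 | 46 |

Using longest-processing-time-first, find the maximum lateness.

32

LPT (decreasing processing time): Batch 2 Batch 4 Batch 7 Batch 1 Batch 6 Batch 3 Batch 5.
Batch 2: 0→16, due 31, lateness -15
Batch 4: 16→30, due 36, lateness -6
Batch 7: 30→43, due 46, lateness -3
Batch 1: 43→54, due 34, lateness 20
Batch 6: 54→64, due 45, lateness 19
Batch 3: 64→70, due 49, lateness 21
Batch 5: 70→75, due 43, lateness 32
Maximum = 32.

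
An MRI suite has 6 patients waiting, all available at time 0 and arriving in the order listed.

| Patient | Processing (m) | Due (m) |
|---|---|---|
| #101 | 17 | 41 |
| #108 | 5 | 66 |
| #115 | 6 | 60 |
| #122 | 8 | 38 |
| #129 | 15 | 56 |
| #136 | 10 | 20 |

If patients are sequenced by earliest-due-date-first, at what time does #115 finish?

56

EDD (increasing due date): #136 #122 #101 #129 #115 #108.
#136: 0→10
#122: 10→18
#101: 18→35
#129: 35→50
#115: 50→56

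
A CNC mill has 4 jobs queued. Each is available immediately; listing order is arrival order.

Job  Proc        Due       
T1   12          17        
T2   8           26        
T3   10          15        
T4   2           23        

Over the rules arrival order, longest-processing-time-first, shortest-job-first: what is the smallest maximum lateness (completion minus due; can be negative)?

9

FIFO (arrival order): T1 T2 T3 T4.
T1: 0→12, due 17, lateness -5
T2: 12→20, due 26, lateness -6
T3: 20→30, due 15, lateness 15
T4: 30→32, due 23, lateness 9
Maximum = 15.
LPT (decreasing processing time): T1 T3 T2 T4.
T1: 0→12, due 17, lateness -5
T3: 12→22, due 15, lateness 7
T2: 22→30, due 26, lateness 4
T4: 30→32, due 23, lateness 9
Maximum = 9.
SPT (increasing processing time): T4 T2 T3 T1.
T4: 0→2, due 23, lateness -21
T2: 2→10, due 26, lateness -16
T3: 10→20, due 15, lateness 5
T1: 20→32, due 17, lateness 15
Maximum = 15.
FIFO 15, LPT 9, SPT 15 → minimum 9.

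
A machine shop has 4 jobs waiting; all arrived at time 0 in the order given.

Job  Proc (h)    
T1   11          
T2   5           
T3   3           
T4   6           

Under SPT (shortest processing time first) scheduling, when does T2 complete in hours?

8

SPT (increasing processing time): T3 T2 T4 T1.
T3: 0→3
T2: 3→8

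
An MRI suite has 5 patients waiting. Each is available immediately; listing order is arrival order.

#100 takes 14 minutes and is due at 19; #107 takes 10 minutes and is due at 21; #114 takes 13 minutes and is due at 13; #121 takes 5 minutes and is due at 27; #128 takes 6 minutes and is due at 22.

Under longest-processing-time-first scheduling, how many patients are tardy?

LPT (decreasing processing time): #100 #114 #107 #128 #121.
#100: 0→14, due 19, tardiness 0
#114: 14→27, due 13, tardiness 14
#107: 27→37, due 21, tardiness 16
#128: 37→43, due 22, tardiness 21
#121: 43→48, due 27, tardiness 21
Late patients: 4.

4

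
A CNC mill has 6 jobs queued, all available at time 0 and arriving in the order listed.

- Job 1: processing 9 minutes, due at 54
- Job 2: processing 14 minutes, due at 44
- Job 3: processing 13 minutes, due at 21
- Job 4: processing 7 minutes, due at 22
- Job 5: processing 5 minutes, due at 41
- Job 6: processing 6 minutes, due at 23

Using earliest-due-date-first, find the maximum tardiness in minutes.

3

EDD (increasing due date): Job 3 Job 4 Job 6 Job 5 Job 2 Job 1.
Job 3: 0→13, due 21, tardiness 0
Job 4: 13→20, due 22, tardiness 0
Job 6: 20→26, due 23, tardiness 3
Job 5: 26→31, due 41, tardiness 0
Job 2: 31→45, due 44, tardiness 1
Job 1: 45→54, due 54, tardiness 0
Maximum = 3.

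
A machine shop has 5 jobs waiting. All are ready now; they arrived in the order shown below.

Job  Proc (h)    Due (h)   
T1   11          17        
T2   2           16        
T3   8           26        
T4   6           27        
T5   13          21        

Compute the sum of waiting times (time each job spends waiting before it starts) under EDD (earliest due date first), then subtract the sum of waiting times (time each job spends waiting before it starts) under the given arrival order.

EDD (increasing due date): T2 T1 T5 T3 T4.
T2: waits 0, runs 0→2
T1: waits 2, runs 2→13
T5: waits 13, runs 13→26
T3: waits 26, runs 26→34
T4: waits 34, runs 34→40
Sum = 0+2+13+26+34 = 75.
FIFO (arrival order): T1 T2 T3 T4 T5.
T1: waits 0, runs 0→11
T2: waits 11, runs 11→13
T3: waits 13, runs 13→21
T4: waits 21, runs 21→27
T5: waits 27, runs 27→40
Sum = 0+11+13+21+27 = 72.
Difference = 75 − 72 = 3.

3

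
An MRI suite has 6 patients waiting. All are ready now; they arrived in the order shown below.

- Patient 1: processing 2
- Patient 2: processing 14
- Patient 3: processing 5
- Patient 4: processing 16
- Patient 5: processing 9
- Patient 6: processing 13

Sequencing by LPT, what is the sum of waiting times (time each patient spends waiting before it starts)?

LPT (decreasing processing time): Patient 4 Patient 2 Patient 6 Patient 5 Patient 3 Patient 1.
Patient 4: waits 0, runs 0→16
Patient 2: waits 16, runs 16→30
Patient 6: waits 30, runs 30→43
Patient 5: waits 43, runs 43→52
Patient 3: waits 52, runs 52→57
Patient 1: waits 57, runs 57→59
Sum = 0+16+30+43+52+57 = 198.

198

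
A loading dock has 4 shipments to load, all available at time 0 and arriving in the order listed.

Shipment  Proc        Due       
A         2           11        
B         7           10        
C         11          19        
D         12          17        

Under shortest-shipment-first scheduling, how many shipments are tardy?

SPT (increasing processing time): A B C D.
A: 0→2, due 11, tardiness 0
B: 2→9, due 10, tardiness 0
C: 9→20, due 19, tardiness 1
D: 20→32, due 17, tardiness 15
Late shipments: 2.

2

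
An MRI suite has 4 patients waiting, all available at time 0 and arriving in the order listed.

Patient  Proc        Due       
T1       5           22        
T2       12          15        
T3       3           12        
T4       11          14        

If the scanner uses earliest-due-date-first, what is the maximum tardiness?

EDD (increasing due date): T3 T4 T2 T1.
T3: 0→3, due 12, tardiness 0
T4: 3→14, due 14, tardiness 0
T2: 14→26, due 15, tardiness 11
T1: 26→31, due 22, tardiness 9
Maximum = 11.

11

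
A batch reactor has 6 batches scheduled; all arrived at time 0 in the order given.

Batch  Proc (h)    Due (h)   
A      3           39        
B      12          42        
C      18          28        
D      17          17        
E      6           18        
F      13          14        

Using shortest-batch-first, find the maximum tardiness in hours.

41

SPT (increasing processing time): A E B F D C.
A: 0→3, due 39, tardiness 0
E: 3→9, due 18, tardiness 0
B: 9→21, due 42, tardiness 0
F: 21→34, due 14, tardiness 20
D: 34→51, due 17, tardiness 34
C: 51→69, due 28, tardiness 41
Maximum = 41.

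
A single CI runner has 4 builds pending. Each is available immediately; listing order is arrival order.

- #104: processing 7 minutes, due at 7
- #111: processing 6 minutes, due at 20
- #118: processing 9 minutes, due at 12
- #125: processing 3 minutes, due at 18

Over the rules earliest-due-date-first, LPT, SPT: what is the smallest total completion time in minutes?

EDD (increasing due date): #104 #118 #125 #111.
#104: 0→7
#118: 7→16
#125: 16→19
#111: 19→25
Sum = 7+16+19+25 = 67.
LPT (decreasing processing time): #118 #104 #111 #125.
#118: 0→9
#104: 9→16
#111: 16→22
#125: 22→25
Sum = 9+16+22+25 = 72.
SPT (increasing processing time): #125 #111 #104 #118.
#125: 0→3
#111: 3→9
#104: 9→16
#118: 16→25
Sum = 3+9+16+25 = 53.
EDD 67, LPT 72, SPT 53 → minimum 53.

53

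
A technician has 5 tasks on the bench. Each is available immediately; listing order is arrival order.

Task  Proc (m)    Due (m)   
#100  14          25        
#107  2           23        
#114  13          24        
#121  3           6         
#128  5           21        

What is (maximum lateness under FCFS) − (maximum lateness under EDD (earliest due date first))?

14

FIFO (arrival order): #100 #107 #114 #121 #128.
#100: 0→14, due 25, lateness -11
#107: 14→16, due 23, lateness -7
#114: 16→29, due 24, lateness 5
#121: 29→32, due 6, lateness 26
#128: 32→37, due 21, lateness 16
Maximum = 26.
EDD (increasing due date): #121 #128 #107 #114 #100.
#121: 0→3, due 6, lateness -3
#128: 3→8, due 21, lateness -13
#107: 8→10, due 23, lateness -13
#114: 10→23, due 24, lateness -1
#100: 23→37, due 25, lateness 12
Maximum = 12.
Difference = 26 − 12 = 14.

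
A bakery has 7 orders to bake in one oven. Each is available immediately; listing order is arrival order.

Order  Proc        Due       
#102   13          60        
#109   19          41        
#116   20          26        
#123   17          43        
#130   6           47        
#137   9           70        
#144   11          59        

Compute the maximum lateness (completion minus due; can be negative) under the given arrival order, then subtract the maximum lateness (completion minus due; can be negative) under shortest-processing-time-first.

FIFO (arrival order): #102 #109 #116 #123 #130 #137 #144.
#102: 0→13, due 60, lateness -47
#109: 13→32, due 41, lateness -9
#116: 32→52, due 26, lateness 26
#123: 52→69, due 43, lateness 26
#130: 69→75, due 47, lateness 28
#137: 75→84, due 70, lateness 14
#144: 84→95, due 59, lateness 36
Maximum = 36.
SPT (increasing processing time): #130 #137 #144 #102 #123 #109 #116.
#130: 0→6, due 47, lateness -41
#137: 6→15, due 70, lateness -55
#144: 15→26, due 59, lateness -33
#102: 26→39, due 60, lateness -21
#123: 39→56, due 43, lateness 13
#109: 56→75, due 41, lateness 34
#116: 75→95, due 26, lateness 69
Maximum = 69.
Difference = 36 − 69 = -33.

-33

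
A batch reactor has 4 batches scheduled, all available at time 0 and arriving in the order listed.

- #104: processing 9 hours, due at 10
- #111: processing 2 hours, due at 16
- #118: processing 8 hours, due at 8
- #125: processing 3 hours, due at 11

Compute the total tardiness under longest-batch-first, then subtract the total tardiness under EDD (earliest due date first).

LPT (decreasing processing time): #104 #118 #125 #111.
#104: 0→9, due 10, tardiness 0
#118: 9→17, due 8, tardiness 9
#125: 17→20, due 11, tardiness 9
#111: 20→22, due 16, tardiness 6
Sum = 0+9+9+6 = 24.
EDD (increasing due date): #118 #104 #125 #111.
#118: 0→8, due 8, tardiness 0
#104: 8→17, due 10, tardiness 7
#125: 17→20, due 11, tardiness 9
#111: 20→22, due 16, tardiness 6
Sum = 0+7+9+6 = 22.
Difference = 24 − 22 = 2.

2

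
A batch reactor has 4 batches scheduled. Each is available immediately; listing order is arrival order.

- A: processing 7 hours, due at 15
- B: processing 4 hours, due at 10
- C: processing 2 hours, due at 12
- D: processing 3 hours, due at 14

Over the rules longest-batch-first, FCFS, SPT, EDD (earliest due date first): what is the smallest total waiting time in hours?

16

LPT (decreasing processing time): A B D C.
A: waits 0, runs 0→7
B: waits 7, runs 7→11
D: waits 11, runs 11→14
C: waits 14, runs 14→16
Sum = 0+7+11+14 = 32.
FIFO (arrival order): A B C D.
A: waits 0, runs 0→7
B: waits 7, runs 7→11
C: waits 11, runs 11→13
D: waits 13, runs 13→16
Sum = 0+7+11+13 = 31.
SPT (increasing processing time): C D B A.
C: waits 0, runs 0→2
D: waits 2, runs 2→5
B: waits 5, runs 5→9
A: waits 9, runs 9→16
Sum = 0+2+5+9 = 16.
EDD (increasing due date): B C D A.
B: waits 0, runs 0→4
C: waits 4, runs 4→6
D: waits 6, runs 6→9
A: waits 9, runs 9→16
Sum = 0+4+6+9 = 19.
LPT 32, FIFO 31, SPT 16, EDD 19 → minimum 16.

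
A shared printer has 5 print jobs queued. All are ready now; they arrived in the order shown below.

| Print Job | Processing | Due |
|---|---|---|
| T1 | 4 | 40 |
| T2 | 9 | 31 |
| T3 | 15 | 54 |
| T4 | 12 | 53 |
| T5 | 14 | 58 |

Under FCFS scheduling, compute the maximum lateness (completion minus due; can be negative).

FIFO (arrival order): T1 T2 T3 T4 T5.
T1: 0→4, due 40, lateness -36
T2: 4→13, due 31, lateness -18
T3: 13→28, due 54, lateness -26
T4: 28→40, due 53, lateness -13
T5: 40→54, due 58, lateness -4
Maximum = -4.

-4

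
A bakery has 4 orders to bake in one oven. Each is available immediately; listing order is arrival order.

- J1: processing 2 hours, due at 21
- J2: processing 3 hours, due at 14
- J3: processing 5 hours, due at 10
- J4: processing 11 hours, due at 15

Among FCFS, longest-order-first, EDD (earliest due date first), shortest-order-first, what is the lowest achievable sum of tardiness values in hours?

4

FIFO (arrival order): J1 J2 J3 J4.
J1: 0→2, due 21, tardiness 0
J2: 2→5, due 14, tardiness 0
J3: 5→10, due 10, tardiness 0
J4: 10→21, due 15, tardiness 6
Sum = 0+0+0+6 = 6.
LPT (decreasing processing time): J4 J3 J2 J1.
J4: 0→11, due 15, tardiness 0
J3: 11→16, due 10, tardiness 6
J2: 16→19, due 14, tardiness 5
J1: 19→21, due 21, tardiness 0
Sum = 0+6+5+0 = 11.
EDD (increasing due date): J3 J2 J4 J1.
J3: 0→5, due 10, tardiness 0
J2: 5→8, due 14, tardiness 0
J4: 8→19, due 15, tardiness 4
J1: 19→21, due 21, tardiness 0
Sum = 0+0+4+0 = 4.
SPT (increasing processing time): J1 J2 J3 J4.
J1: 0→2, due 21, tardiness 0
J2: 2→5, due 14, tardiness 0
J3: 5→10, due 10, tardiness 0
J4: 10→21, due 15, tardiness 6
Sum = 0+0+0+6 = 6.
FIFO 6, LPT 11, EDD 4, SPT 6 → minimum 4.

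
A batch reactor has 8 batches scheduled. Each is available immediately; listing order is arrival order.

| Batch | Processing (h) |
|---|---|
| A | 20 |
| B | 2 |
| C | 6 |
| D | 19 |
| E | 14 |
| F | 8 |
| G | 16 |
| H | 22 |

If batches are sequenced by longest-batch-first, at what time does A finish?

42

LPT (decreasing processing time): H A D G E F C B.
H: 0→22
A: 22→42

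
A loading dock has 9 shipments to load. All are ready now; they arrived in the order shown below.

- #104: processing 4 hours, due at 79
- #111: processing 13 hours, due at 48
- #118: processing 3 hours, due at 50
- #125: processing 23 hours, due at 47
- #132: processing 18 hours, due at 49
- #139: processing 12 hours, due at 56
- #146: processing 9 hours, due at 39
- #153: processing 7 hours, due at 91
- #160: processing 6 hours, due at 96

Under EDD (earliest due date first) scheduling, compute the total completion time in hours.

559

EDD (increasing due date): #146 #125 #111 #132 #118 #139 #104 #153 #160.
#146: 0→9
#125: 9→32
#111: 32→45
#132: 45→63
#118: 63→66
#139: 66→78
#104: 78→82
#153: 82→89
#160: 89→95
Sum = 9+32+45+63+66+78+82+89+95 = 559.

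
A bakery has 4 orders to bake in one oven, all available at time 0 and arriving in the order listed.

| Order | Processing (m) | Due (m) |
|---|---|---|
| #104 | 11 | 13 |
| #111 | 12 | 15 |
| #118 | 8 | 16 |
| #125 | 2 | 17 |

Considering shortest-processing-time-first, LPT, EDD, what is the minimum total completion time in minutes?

SPT (increasing processing time): #125 #118 #104 #111.
#125: 0→2
#118: 2→10
#104: 10→21
#111: 21→33
Sum = 2+10+21+33 = 66.
LPT (decreasing processing time): #111 #104 #118 #125.
#111: 0→12
#104: 12→23
#118: 23→31
#125: 31→33
Sum = 12+23+31+33 = 99.
EDD (increasing due date): #104 #111 #118 #125.
#104: 0→11
#111: 11→23
#118: 23→31
#125: 31→33
Sum = 11+23+31+33 = 98.
SPT 66, LPT 99, EDD 98 → minimum 66.

66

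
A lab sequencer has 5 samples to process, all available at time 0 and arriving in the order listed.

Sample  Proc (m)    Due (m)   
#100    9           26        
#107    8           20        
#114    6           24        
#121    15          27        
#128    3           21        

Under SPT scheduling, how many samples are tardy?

1

SPT (increasing processing time): #128 #114 #107 #100 #121.
#128: 0→3, due 21, tardiness 0
#114: 3→9, due 24, tardiness 0
#107: 9→17, due 20, tardiness 0
#100: 17→26, due 26, tardiness 0
#121: 26→41, due 27, tardiness 14
Late samples: 1.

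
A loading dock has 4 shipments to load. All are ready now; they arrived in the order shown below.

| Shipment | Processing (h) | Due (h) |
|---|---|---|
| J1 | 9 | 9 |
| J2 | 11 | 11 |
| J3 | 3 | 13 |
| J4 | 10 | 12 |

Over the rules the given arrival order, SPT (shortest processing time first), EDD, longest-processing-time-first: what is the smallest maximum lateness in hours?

20

FIFO (arrival order): J1 J2 J3 J4.
J1: 0→9, due 9, lateness 0
J2: 9→20, due 11, lateness 9
J3: 20→23, due 13, lateness 10
J4: 23→33, due 12, lateness 21
Maximum = 21.
SPT (increasing processing time): J3 J1 J4 J2.
J3: 0→3, due 13, lateness -10
J1: 3→12, due 9, lateness 3
J4: 12→22, due 12, lateness 10
J2: 22→33, due 11, lateness 22
Maximum = 22.
EDD (increasing due date): J1 J2 J4 J3.
J1: 0→9, due 9, lateness 0
J2: 9→20, due 11, lateness 9
J4: 20→30, due 12, lateness 18
J3: 30→33, due 13, lateness 20
Maximum = 20.
LPT (decreasing processing time): J2 J4 J1 J3.
J2: 0→11, due 11, lateness 0
J4: 11→21, due 12, lateness 9
J1: 21→30, due 9, lateness 21
J3: 30→33, due 13, lateness 20
Maximum = 21.
FIFO 21, SPT 22, EDD 20, LPT 21 → minimum 20.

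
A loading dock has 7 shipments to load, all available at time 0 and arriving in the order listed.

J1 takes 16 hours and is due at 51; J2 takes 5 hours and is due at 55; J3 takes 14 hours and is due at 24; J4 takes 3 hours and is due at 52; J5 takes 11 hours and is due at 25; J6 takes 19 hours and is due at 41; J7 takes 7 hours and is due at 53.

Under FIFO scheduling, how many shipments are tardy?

4

FIFO (arrival order): J1 J2 J3 J4 J5 J6 J7.
J1: 0→16, due 51, tardiness 0
J2: 16→21, due 55, tardiness 0
J3: 21→35, due 24, tardiness 11
J4: 35→38, due 52, tardiness 0
J5: 38→49, due 25, tardiness 24
J6: 49→68, due 41, tardiness 27
J7: 68→75, due 53, tardiness 22
Late shipments: 4.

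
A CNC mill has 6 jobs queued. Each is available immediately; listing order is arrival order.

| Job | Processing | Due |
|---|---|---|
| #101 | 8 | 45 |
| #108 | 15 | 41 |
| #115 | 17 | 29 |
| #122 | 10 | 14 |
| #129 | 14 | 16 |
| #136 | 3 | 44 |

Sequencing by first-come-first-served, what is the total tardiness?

118

FIFO (arrival order): #101 #108 #115 #122 #129 #136.
#101: 0→8, due 45, tardiness 0
#108: 8→23, due 41, tardiness 0
#115: 23→40, due 29, tardiness 11
#122: 40→50, due 14, tardiness 36
#129: 50→64, due 16, tardiness 48
#136: 64→67, due 44, tardiness 23
Sum = 0+0+11+36+48+23 = 118.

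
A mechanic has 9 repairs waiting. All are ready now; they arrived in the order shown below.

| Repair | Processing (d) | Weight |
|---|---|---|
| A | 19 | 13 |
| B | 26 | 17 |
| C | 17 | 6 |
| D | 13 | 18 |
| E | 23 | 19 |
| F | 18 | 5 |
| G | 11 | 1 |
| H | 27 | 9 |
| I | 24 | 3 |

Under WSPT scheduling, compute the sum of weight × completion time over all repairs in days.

WSPT (decreasing weight/processing-time ratio): D E A B C H F I G.
D: finishes 13, weight 18, w·C = 234
E: finishes 36, weight 19, w·C = 684
A: finishes 55, weight 13, w·C = 715
B: finishes 81, weight 17, w·C = 1377
C: finishes 98, weight 6, w·C = 588
H: finishes 125, weight 9, w·C = 1125
F: finishes 143, weight 5, w·C = 715
I: finishes 167, weight 3, w·C = 501
G: finishes 178, weight 1, w·C = 178
Sum = 234+684+715+1377+588+1125+715+501+178 = 6117.

6117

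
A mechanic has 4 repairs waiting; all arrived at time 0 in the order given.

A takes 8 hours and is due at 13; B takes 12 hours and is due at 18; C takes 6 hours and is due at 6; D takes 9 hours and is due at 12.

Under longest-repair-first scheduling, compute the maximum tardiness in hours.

29

LPT (decreasing processing time): B D A C.
B: 0→12, due 18, tardiness 0
D: 12→21, due 12, tardiness 9
A: 21→29, due 13, tardiness 16
C: 29→35, due 6, tardiness 29
Maximum = 29.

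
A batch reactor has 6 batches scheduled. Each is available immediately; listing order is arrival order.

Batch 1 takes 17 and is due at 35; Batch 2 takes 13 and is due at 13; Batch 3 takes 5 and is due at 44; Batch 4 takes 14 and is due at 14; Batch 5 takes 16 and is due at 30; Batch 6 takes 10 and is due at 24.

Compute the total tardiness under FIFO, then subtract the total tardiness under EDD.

23

FIFO (arrival order): Batch 1 Batch 2 Batch 3 Batch 4 Batch 5 Batch 6.
Batch 1: 0→17, due 35, tardiness 0
Batch 2: 17→30, due 13, tardiness 17
Batch 3: 30→35, due 44, tardiness 0
Batch 4: 35→49, due 14, tardiness 35
Batch 5: 49→65, due 30, tardiness 35
Batch 6: 65→75, due 24, tardiness 51
Sum = 0+17+0+35+35+51 = 138.
EDD (increasing due date): Batch 2 Batch 4 Batch 6 Batch 5 Batch 1 Batch 3.
Batch 2: 0→13, due 13, tardiness 0
Batch 4: 13→27, due 14, tardiness 13
Batch 6: 27→37, due 24, tardiness 13
Batch 5: 37→53, due 30, tardiness 23
Batch 1: 53→70, due 35, tardiness 35
Batch 3: 70→75, due 44, tardiness 31
Sum = 0+13+13+23+35+31 = 115.
Difference = 138 − 115 = 23.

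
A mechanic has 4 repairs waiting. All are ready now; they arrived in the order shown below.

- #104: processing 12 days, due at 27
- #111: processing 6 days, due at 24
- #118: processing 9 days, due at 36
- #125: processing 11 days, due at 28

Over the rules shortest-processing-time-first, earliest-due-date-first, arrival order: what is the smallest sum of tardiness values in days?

3

SPT (increasing processing time): #111 #118 #125 #104.
#111: 0→6, due 24, tardiness 0
#118: 6→15, due 36, tardiness 0
#125: 15→26, due 28, tardiness 0
#104: 26→38, due 27, tardiness 11
Sum = 0+0+0+11 = 11.
EDD (increasing due date): #111 #104 #125 #118.
#111: 0→6, due 24, tardiness 0
#104: 6→18, due 27, tardiness 0
#125: 18→29, due 28, tardiness 1
#118: 29→38, due 36, tardiness 2
Sum = 0+0+1+2 = 3.
FIFO (arrival order): #104 #111 #118 #125.
#104: 0→12, due 27, tardiness 0
#111: 12→18, due 24, tardiness 0
#118: 18→27, due 36, tardiness 0
#125: 27→38, due 28, tardiness 10
Sum = 0+0+0+10 = 10.
SPT 11, EDD 3, FIFO 10 → minimum 3.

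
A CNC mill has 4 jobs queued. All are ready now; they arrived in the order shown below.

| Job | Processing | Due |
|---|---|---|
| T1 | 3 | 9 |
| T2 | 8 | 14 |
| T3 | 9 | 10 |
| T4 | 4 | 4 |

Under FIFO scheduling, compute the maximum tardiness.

FIFO (arrival order): T1 T2 T3 T4.
T1: 0→3, due 9, tardiness 0
T2: 3→11, due 14, tardiness 0
T3: 11→20, due 10, tardiness 10
T4: 20→24, due 4, tardiness 20
Maximum = 20.

20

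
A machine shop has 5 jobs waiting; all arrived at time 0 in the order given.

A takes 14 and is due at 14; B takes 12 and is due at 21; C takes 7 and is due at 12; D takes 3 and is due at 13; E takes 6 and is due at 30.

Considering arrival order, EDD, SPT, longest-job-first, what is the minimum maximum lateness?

15

FIFO (arrival order): A B C D E.
A: 0→14, due 14, lateness 0
B: 14→26, due 21, lateness 5
C: 26→33, due 12, lateness 21
D: 33→36, due 13, lateness 23
E: 36→42, due 30, lateness 12
Maximum = 23.
EDD (increasing due date): C D A B E.
C: 0→7, due 12, lateness -5
D: 7→10, due 13, lateness -3
A: 10→24, due 14, lateness 10
B: 24→36, due 21, lateness 15
E: 36→42, due 30, lateness 12
Maximum = 15.
SPT (increasing processing time): D E C B A.
D: 0→3, due 13, lateness -10
E: 3→9, due 30, lateness -21
C: 9→16, due 12, lateness 4
B: 16→28, due 21, lateness 7
A: 28→42, due 14, lateness 28
Maximum = 28.
LPT (decreasing processing time): A B C E D.
A: 0→14, due 14, lateness 0
B: 14→26, due 21, lateness 5
C: 26→33, due 12, lateness 21
E: 33→39, due 30, lateness 9
D: 39→42, due 13, lateness 29
Maximum = 29.
FIFO 23, EDD 15, SPT 28, LPT 29 → minimum 15.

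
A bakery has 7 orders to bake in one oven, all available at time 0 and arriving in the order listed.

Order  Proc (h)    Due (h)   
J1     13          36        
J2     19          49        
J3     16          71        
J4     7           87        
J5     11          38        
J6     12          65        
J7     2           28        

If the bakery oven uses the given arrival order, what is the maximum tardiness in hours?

52

FIFO (arrival order): J1 J2 J3 J4 J5 J6 J7.
J1: 0→13, due 36, tardiness 0
J2: 13→32, due 49, tardiness 0
J3: 32→48, due 71, tardiness 0
J4: 48→55, due 87, tardiness 0
J5: 55→66, due 38, tardiness 28
J6: 66→78, due 65, tardiness 13
J7: 78→80, due 28, tardiness 52
Maximum = 52.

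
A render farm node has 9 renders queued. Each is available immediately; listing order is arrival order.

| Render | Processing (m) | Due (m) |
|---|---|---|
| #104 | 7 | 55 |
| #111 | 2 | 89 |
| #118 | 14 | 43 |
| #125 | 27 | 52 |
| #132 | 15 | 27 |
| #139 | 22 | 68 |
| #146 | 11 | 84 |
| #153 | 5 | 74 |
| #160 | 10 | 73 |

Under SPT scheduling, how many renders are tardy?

4

SPT (increasing processing time): #111 #153 #104 #160 #146 #118 #132 #139 #125.
#111: 0→2, due 89, tardiness 0
#153: 2→7, due 74, tardiness 0
#104: 7→14, due 55, tardiness 0
#160: 14→24, due 73, tardiness 0
#146: 24→35, due 84, tardiness 0
#118: 35→49, due 43, tardiness 6
#132: 49→64, due 27, tardiness 37
#139: 64→86, due 68, tardiness 18
#125: 86→113, due 52, tardiness 61
Late renders: 4.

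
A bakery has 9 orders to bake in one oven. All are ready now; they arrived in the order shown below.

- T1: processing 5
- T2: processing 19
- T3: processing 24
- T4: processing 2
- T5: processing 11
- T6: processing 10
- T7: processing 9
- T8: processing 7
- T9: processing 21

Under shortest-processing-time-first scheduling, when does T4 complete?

2

SPT (increasing processing time): T4 T1 T8 T7 T6 T5 T2 T9 T3.
T4: 0→2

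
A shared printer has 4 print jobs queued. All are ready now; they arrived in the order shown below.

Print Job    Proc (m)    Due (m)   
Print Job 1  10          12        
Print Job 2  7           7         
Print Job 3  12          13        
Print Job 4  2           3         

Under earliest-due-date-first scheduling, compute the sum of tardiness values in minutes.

27

EDD (increasing due date): Print Job 4 Print Job 2 Print Job 1 Print Job 3.
Print Job 4: 0→2, due 3, tardiness 0
Print Job 2: 2→9, due 7, tardiness 2
Print Job 1: 9→19, due 12, tardiness 7
Print Job 3: 19→31, due 13, tardiness 18
Sum = 0+2+7+18 = 27.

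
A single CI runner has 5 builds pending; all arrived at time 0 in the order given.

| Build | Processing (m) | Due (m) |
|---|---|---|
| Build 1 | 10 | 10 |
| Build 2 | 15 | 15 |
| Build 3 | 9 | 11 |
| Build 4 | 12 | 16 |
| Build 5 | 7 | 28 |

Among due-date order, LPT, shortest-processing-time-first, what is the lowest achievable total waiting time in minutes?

87

EDD (increasing due date): Build 1 Build 3 Build 2 Build 4 Build 5.
Build 1: waits 0, runs 0→10
Build 3: waits 10, runs 10→19
Build 2: waits 19, runs 19→34
Build 4: waits 34, runs 34→46
Build 5: waits 46, runs 46→53
Sum = 0+10+19+34+46 = 109.
LPT (decreasing processing time): Build 2 Build 4 Build 1 Build 3 Build 5.
Build 2: waits 0, runs 0→15
Build 4: waits 15, runs 15→27
Build 1: waits 27, runs 27→37
Build 3: waits 37, runs 37→46
Build 5: waits 46, runs 46→53
Sum = 0+15+27+37+46 = 125.
SPT (increasing processing time): Build 5 Build 3 Build 1 Build 4 Build 2.
Build 5: waits 0, runs 0→7
Build 3: waits 7, runs 7→16
Build 1: waits 16, runs 16→26
Build 4: waits 26, runs 26→38
Build 2: waits 38, runs 38→53
Sum = 0+7+16+26+38 = 87.
EDD 109, LPT 125, SPT 87 → minimum 87.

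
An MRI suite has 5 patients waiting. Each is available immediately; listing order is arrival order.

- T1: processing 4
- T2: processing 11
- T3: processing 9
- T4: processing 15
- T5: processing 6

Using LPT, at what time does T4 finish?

LPT (decreasing processing time): T4 T2 T3 T5 T1.
T4: 0→15

15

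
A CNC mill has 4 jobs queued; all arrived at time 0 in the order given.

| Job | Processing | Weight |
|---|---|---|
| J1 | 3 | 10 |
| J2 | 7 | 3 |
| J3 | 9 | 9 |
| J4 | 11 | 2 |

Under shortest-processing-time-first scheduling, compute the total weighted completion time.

291

SPT (increasing processing time): J1 J2 J3 J4.
J1: finishes 3, weight 10, w·C = 30
J2: finishes 10, weight 3, w·C = 30
J3: finishes 19, weight 9, w·C = 171
J4: finishes 30, weight 2, w·C = 60
Sum = 30+30+171+60 = 291.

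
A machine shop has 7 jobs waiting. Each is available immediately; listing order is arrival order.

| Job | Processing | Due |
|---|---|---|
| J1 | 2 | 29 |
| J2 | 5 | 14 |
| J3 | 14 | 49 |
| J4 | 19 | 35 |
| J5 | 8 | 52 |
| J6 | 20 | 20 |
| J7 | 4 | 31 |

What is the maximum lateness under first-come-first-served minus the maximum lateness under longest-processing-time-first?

-4

FIFO (arrival order): J1 J2 J3 J4 J5 J6 J7.
J1: 0→2, due 29, lateness -27
J2: 2→7, due 14, lateness -7
J3: 7→21, due 49, lateness -28
J4: 21→40, due 35, lateness 5
J5: 40→48, due 52, lateness -4
J6: 48→68, due 20, lateness 48
J7: 68→72, due 31, lateness 41
Maximum = 48.
LPT (decreasing processing time): J6 J4 J3 J5 J2 J7 J1.
J6: 0→20, due 20, lateness 0
J4: 20→39, due 35, lateness 4
J3: 39→53, due 49, lateness 4
J5: 53→61, due 52, lateness 9
J2: 61→66, due 14, lateness 52
J7: 66→70, due 31, lateness 39
J1: 70→72, due 29, lateness 43
Maximum = 52.
Difference = 48 − 52 = -4.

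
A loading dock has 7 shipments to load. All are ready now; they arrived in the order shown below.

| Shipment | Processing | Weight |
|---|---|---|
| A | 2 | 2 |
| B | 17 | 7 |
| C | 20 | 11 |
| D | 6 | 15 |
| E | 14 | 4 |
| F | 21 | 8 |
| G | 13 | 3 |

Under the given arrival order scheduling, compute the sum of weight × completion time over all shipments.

2396

FIFO (arrival order): A B C D E F G.
A: finishes 2, weight 2, w·C = 4
B: finishes 19, weight 7, w·C = 133
C: finishes 39, weight 11, w·C = 429
D: finishes 45, weight 15, w·C = 675
E: finishes 59, weight 4, w·C = 236
F: finishes 80, weight 8, w·C = 640
G: finishes 93, weight 3, w·C = 279
Sum = 4+133+429+675+236+640+279 = 2396.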